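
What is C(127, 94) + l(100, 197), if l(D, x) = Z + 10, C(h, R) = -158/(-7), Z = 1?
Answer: 235/7 ≈ 33.571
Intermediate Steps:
C(h, R) = 158/7 (C(h, R) = -158*(-⅐) = 158/7)
l(D, x) = 11 (l(D, x) = 1 + 10 = 11)
C(127, 94) + l(100, 197) = 158/7 + 11 = 235/7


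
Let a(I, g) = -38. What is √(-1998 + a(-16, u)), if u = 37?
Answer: 2*I*√509 ≈ 45.122*I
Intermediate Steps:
√(-1998 + a(-16, u)) = √(-1998 - 38) = √(-2036) = 2*I*√509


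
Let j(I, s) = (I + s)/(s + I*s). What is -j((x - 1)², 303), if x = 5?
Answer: -319/5151 ≈ -0.061930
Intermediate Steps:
j(I, s) = (I + s)/(s + I*s)
-j((x - 1)², 303) = -((5 - 1)² + 303)/(303*(1 + (5 - 1)²)) = -(4² + 303)/(303*(1 + 4²)) = -(16 + 303)/(303*(1 + 16)) = -319/(303*17) = -1*319/5151 = -319/5151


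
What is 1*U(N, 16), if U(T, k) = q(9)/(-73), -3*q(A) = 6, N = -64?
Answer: 2/73 ≈ 0.027397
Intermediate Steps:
q(A) = -2 (q(A) = -1/3*6 = -2)
U(T, k) = 2/73 (U(T, k) = -2/(-73) = -2*(-1/73) = 2/73)
1*U(N, 16) = 1*(2/73) = 2/73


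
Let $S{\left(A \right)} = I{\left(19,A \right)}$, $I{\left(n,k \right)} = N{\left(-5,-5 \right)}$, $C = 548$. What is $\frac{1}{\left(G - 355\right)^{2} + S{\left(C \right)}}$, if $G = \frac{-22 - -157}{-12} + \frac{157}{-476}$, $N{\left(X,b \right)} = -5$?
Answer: $\frac{14161}{1902895324} \approx 7.4418 \cdot 10^{-6}$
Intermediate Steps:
$I{\left(n,k \right)} = -5$
$S{\left(A \right)} = -5$
$G = - \frac{1378}{119}$ ($G = \left(-22 + 157\right) \left(- \frac{1}{12}\right) + 157 \left(- \frac{1}{476}\right) = 135 \left(- \frac{1}{12}\right) - \frac{157}{476} = - \frac{45}{4} - \frac{157}{476} = - \frac{1378}{119} \approx -11.58$)
$\frac{1}{\left(G - 355\right)^{2} + S{\left(C \right)}} = \frac{1}{\left(- \frac{1378}{119} - 355\right)^{2} - 5} = \frac{1}{\left(- \frac{43623}{119}\right)^{2} - 5} = \frac{1}{\frac{1902966129}{14161} - 5} = \frac{1}{\frac{1902895324}{14161}} = \frac{14161}{1902895324}$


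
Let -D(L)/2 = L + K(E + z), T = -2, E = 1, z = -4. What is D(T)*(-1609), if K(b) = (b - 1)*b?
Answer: 32180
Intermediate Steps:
K(b) = b*(-1 + b) (K(b) = (-1 + b)*b = b*(-1 + b))
D(L) = -24 - 2*L (D(L) = -2*(L + (1 - 4)*(-1 + (1 - 4))) = -2*(L - 3*(-1 - 3)) = -2*(L - 3*(-4)) = -2*(L + 12) = -2*(12 + L) = -24 - 2*L)
D(T)*(-1609) = (-24 - 2*(-2))*(-1609) = (-24 + 4)*(-1609) = -20*(-1609) = 32180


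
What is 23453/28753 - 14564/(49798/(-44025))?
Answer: 9218509663897/715920947 ≈ 12876.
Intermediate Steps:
23453/28753 - 14564/(49798/(-44025)) = 23453*(1/28753) - 14564/(49798*(-1/44025)) = 23453/28753 - 14564/(-49798/44025) = 23453/28753 - 14564*(-44025/49798) = 23453/28753 + 320590050/24899 = 9218509663897/715920947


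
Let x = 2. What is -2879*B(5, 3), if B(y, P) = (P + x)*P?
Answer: -43185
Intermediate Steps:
B(y, P) = P*(2 + P) (B(y, P) = (P + 2)*P = (2 + P)*P = P*(2 + P))
-2879*B(5, 3) = -8637*(2 + 3) = -8637*5 = -2879*15 = -43185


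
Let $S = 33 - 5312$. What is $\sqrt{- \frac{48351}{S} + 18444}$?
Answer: $\frac{3 \sqrt{57138856037}}{5279} \approx 135.84$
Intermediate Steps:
$S = -5279$ ($S = 33 - 5312 = -5279$)
$\sqrt{- \frac{48351}{S} + 18444} = \sqrt{- \frac{48351}{-5279} + 18444} = \sqrt{\left(-48351\right) \left(- \frac{1}{5279}\right) + 18444} = \sqrt{\frac{48351}{5279} + 18444} = \sqrt{\frac{97414227}{5279}} = \frac{3 \sqrt{57138856037}}{5279}$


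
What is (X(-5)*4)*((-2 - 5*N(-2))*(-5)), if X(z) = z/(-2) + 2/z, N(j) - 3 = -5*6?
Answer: -5586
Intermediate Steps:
N(j) = -27 (N(j) = 3 - 5*6 = 3 - 30 = -27)
X(z) = 2/z - z/2 (X(z) = z*(-1/2) + 2/z = -z/2 + 2/z = 2/z - z/2)
(X(-5)*4)*((-2 - 5*N(-2))*(-5)) = ((2/(-5) - 1/2*(-5))*4)*((-2 - 5*(-27))*(-5)) = ((2*(-1/5) + 5/2)*4)*((-2 + 135)*(-5)) = ((-2/5 + 5/2)*4)*(133*(-5)) = ((21/10)*4)*(-665) = (42/5)*(-665) = -5586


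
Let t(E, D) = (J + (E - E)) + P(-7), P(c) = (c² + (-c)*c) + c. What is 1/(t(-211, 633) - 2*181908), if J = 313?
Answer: -1/363510 ≈ -2.7510e-6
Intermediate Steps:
P(c) = c (P(c) = (c² - c²) + c = 0 + c = c)
t(E, D) = 306 (t(E, D) = (313 + (E - E)) - 7 = (313 + 0) - 7 = 313 - 7 = 306)
1/(t(-211, 633) - 2*181908) = 1/(306 - 2*181908) = 1/(306 - 363816) = 1/(-363510) = -1/363510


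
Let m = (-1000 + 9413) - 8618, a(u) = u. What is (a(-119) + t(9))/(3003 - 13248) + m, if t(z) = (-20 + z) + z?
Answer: -2100104/10245 ≈ -204.99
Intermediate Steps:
t(z) = -20 + 2*z
m = -205 (m = 8413 - 8618 = -205)
(a(-119) + t(9))/(3003 - 13248) + m = (-119 + (-20 + 2*9))/(3003 - 13248) - 205 = (-119 + (-20 + 18))/(-10245) - 205 = (-119 - 2)*(-1/10245) - 205 = -121*(-1/10245) - 205 = 121/10245 - 205 = -2100104/10245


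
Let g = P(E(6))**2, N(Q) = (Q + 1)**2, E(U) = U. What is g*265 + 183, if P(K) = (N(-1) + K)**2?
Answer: 343623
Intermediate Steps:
N(Q) = (1 + Q)**2
P(K) = K**2 (P(K) = ((1 - 1)**2 + K)**2 = (0**2 + K)**2 = (0 + K)**2 = K**2)
g = 1296 (g = (6**2)**2 = 36**2 = 1296)
g*265 + 183 = 1296*265 + 183 = 343440 + 183 = 343623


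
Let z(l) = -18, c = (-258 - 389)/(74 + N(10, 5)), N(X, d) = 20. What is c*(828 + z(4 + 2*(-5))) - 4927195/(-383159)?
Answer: -14309927200/2572639 ≈ -5562.4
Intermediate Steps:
c = -647/94 (c = (-258 - 389)/(74 + 20) = -647/94 ≈ -6.8830)
c*(828 + z(4 + 2*(-5))) - 4927195/(-383159) = -647*(828 - 18)/94 - 4927195/(-383159) = -647/94*810 - 4927195*(-1)/383159 = -262035/47 - 1*(-703885/54737) = -262035/47 + 703885/54737 = -14309927200/2572639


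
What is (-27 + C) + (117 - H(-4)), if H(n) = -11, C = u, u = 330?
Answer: 431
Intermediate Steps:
C = 330
(-27 + C) + (117 - H(-4)) = (-27 + 330) + (117 - 1*(-11)) = 303 + (117 + 11) = 303 + 128 = 431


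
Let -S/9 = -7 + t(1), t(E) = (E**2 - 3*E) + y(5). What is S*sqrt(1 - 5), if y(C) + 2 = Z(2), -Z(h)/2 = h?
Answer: 270*I ≈ 270.0*I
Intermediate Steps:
Z(h) = -2*h
y(C) = -6 (y(C) = -2 - 2*2 = -2 - 4 = -6)
t(E) = -6 + E**2 - 3*E (t(E) = (E**2 - 3*E) - 6 = -6 + E**2 - 3*E)
S = 135 (S = -9*(-7 + (-6 + 1**2 - 3*1)) = -9*(-7 + (-6 + 1 - 3)) = -9*(-7 - 8) = -9*(-15) = 135)
S*sqrt(1 - 5) = 135*sqrt(1 - 5) = 135*sqrt(-4) = 135*(2*I) = 270*I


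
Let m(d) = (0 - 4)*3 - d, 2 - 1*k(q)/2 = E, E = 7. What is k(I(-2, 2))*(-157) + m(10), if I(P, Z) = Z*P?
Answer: 1548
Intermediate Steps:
I(P, Z) = P*Z
k(q) = -10 (k(q) = 4 - 2*7 = 4 - 14 = -10)
m(d) = -12 - d (m(d) = -4*3 - d = -12 - d)
k(I(-2, 2))*(-157) + m(10) = -10*(-157) + (-12 - 1*10) = 1570 + (-12 - 10) = 1570 - 22 = 1548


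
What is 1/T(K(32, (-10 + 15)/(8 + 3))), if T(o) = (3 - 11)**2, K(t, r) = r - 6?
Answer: 1/64 ≈ 0.015625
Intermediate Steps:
K(t, r) = -6 + r
T(o) = 64 (T(o) = (-8)**2 = 64)
1/T(K(32, (-10 + 15)/(8 + 3))) = 1/64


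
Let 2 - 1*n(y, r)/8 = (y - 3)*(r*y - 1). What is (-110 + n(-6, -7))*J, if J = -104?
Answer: -297232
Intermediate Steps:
n(y, r) = 16 - 8*(-1 + r*y)*(-3 + y) (n(y, r) = 16 - 8*(y - 3)*(r*y - 1) = 16 - 8*(-3 + y)*(-1 + r*y) = 16 - 8*(-1 + r*y)*(-3 + y))
(-110 + n(-6, -7))*J = (-110 + (-8 + 8*(-6) - 8*(-7)*(-6)² + 24*(-7)*(-6)))*(-104) = (-110 + (-8 - 48 - 8*(-7)*36 + 1008))*(-104) = (-110 + (-8 - 48 + 2016 + 1008))*(-104) = (-110 + 2968)*(-104) = 2858*(-104) = -297232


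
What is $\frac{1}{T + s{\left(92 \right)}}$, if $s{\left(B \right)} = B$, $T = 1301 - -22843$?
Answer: $\frac{1}{24236} \approx 4.1261 \cdot 10^{-5}$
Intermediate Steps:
$T = 24144$ ($T = 1301 + 22843 = 24144$)
$\frac{1}{T + s{\left(92 \right)}} = \frac{1}{24144 + 92} = \frac{1}{24236}$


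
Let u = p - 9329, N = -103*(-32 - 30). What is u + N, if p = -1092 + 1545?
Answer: -2490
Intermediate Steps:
p = 453
N = 6386 (N = -103*(-62) = 6386)
u = -8876 (u = 453 - 9329 = -8876)
u + N = -8876 + 6386 = -2490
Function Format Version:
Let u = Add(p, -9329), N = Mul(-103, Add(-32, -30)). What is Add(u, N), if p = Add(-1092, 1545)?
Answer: -2490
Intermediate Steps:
p = 453
N = 6386 (N = Mul(-103, -62) = 6386)
u = -8876 (u = Add(453, -9329) = -8876)
Add(u, N) = Add(-8876, 6386) = -2490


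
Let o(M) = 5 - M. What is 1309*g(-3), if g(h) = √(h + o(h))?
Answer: 1309*√5 ≈ 2927.0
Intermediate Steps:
g(h) = √5 (g(h) = √(h + (5 - h)) = √5)
1309*g(-3) = 1309*√5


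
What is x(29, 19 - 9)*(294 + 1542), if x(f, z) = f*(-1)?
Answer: -53244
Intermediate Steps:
x(f, z) = -f
x(29, 19 - 9)*(294 + 1542) = (-1*29)*(294 + 1542) = -29*1836 = -53244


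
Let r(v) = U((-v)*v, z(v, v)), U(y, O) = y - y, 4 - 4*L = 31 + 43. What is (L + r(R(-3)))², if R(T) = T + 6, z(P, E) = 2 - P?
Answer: 1225/4 ≈ 306.25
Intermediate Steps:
R(T) = 6 + T
L = -35/2 (L = 1 - (31 + 43)/4 = 1 - ¼*74 = 1 - 37/2 = -35/2 ≈ -17.500)
U(y, O) = 0
r(v) = 0
(L + r(R(-3)))² = (-35/2 + 0)² = (-35/2)² = 1225/4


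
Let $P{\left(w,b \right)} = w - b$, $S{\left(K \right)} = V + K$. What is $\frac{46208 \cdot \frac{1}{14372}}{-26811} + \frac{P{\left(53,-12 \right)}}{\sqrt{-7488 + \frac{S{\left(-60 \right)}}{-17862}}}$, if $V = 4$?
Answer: $- \frac{11552}{96331923} - \frac{13 i \sqrt{5972633043}}{1337506} \approx -0.00011992 - 0.75116 i$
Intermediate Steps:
$S{\left(K \right)} = 4 + K$
$\frac{46208 \cdot \frac{1}{14372}}{-26811} + \frac{P{\left(53,-12 \right)}}{\sqrt{-7488 + \frac{S{\left(-60 \right)}}{-17862}}} = \frac{46208 \cdot \frac{1}{14372}}{-26811} + \frac{53 - -12}{\sqrt{-7488 + \frac{4 - 60}{-17862}}} = 46208 \cdot \frac{1}{14372} \left(- \frac{1}{26811}\right) + \frac{53 + 12}{\sqrt{-7488 - - \frac{28}{8931}}} = \frac{11552}{3593} \left(- \frac{1}{26811}\right) + \frac{65}{\sqrt{-7488 + \frac{28}{8931}}} = - \frac{11552}{96331923} + \frac{65}{\sqrt{- \frac{66875300}{8931}}} = - \frac{11552}{96331923} + \frac{65}{\frac{10}{8931} i \sqrt{5972633043}} = - \frac{11552}{96331923} + 65 \left(- \frac{i \sqrt{5972633043}}{6687530}\right) = - \frac{11552}{96331923} - \frac{13 i \sqrt{5972633043}}{1337506}$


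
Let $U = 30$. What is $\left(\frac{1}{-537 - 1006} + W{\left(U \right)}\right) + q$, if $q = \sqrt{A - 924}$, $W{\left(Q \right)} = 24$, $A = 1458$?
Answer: $\frac{37031}{1543} + \sqrt{534} \approx 47.108$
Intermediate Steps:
$q = \sqrt{534}$ ($q = \sqrt{1458 - 924} = \sqrt{534} \approx 23.108$)
$\left(\frac{1}{-537 - 1006} + W{\left(U \right)}\right) + q = \left(\frac{1}{-537 - 1006} + 24\right) + \sqrt{534} = \left(\frac{1}{-1543} + 24\right) + \sqrt{534} = \left(- \frac{1}{1543} + 24\right) + \sqrt{534} = \frac{37031}{1543} + \sqrt{534}$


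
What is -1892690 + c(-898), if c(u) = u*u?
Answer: -1086286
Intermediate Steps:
c(u) = u**2
-1892690 + c(-898) = -1892690 + (-898)**2 = -1892690 + 806404 = -1086286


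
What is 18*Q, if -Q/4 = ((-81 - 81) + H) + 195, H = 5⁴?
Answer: -47376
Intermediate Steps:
H = 625
Q = -2632 (Q = -4*(((-81 - 81) + 625) + 195) = -4*((-162 + 625) + 195) = -4*(463 + 195) = -4*658 = -2632)
18*Q = 18*(-2632) = -47376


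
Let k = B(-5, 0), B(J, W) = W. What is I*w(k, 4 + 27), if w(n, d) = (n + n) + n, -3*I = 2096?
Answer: 0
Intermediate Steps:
I = -2096/3 (I = -⅓*2096 = -2096/3 ≈ -698.67)
k = 0
w(n, d) = 3*n (w(n, d) = 2*n + n = 3*n)
I*w(k, 4 + 27) = -2096*0 = -2096/3*0 = 0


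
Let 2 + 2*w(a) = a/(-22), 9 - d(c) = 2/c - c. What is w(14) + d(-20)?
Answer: -672/55 ≈ -12.218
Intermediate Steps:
d(c) = 9 + c - 2/c (d(c) = 9 - (2/c - c) = 9 - (-c + 2/c) = 9 + (c - 2/c) = 9 + c - 2/c)
w(a) = -1 - a/44 (w(a) = -1 + (a/(-22))/2 = -1 + (a*(-1/22))/2 = -1 + (-a/22)/2 = -1 - a/44)
w(14) + d(-20) = (-1 - 1/44*14) + (9 - 20 - 2/(-20)) = (-1 - 7/22) + (9 - 20 - 2*(-1/20)) = -29/22 + (9 - 20 + ⅒) = -29/22 - 109/10 = -672/55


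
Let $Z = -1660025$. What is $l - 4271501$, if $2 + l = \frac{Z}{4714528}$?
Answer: $- \frac{20138122155609}{4714528} \approx -4.2715 \cdot 10^{6}$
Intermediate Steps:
$l = - \frac{11089081}{4714528}$ ($l = -2 - \frac{1660025}{4714528} = - \frac{11089081}{4714528} \approx -2.3521$)
$l - 4271501 = - \frac{11089081}{4714528} - 4271501 = - \frac{20138122155609}{4714528}$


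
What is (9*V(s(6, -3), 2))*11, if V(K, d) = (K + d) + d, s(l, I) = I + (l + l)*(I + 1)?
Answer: -2277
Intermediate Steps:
s(l, I) = I + 2*l*(1 + I) (s(l, I) = I + (2*l)*(1 + I) = I + 2*l*(1 + I))
V(K, d) = K + 2*d
(9*V(s(6, -3), 2))*11 = (9*((-3 + 2*6 + 2*(-3)*6) + 2*2))*11 = (9*((-3 + 12 - 36) + 4))*11 = (9*(-27 + 4))*11 = (9*(-23))*11 = -207*11 = -2277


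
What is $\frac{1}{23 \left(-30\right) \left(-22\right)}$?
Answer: $\frac{1}{15180} \approx 6.5876 \cdot 10^{-5}$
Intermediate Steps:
$\frac{1}{23 \left(-30\right) \left(-22\right)} = \frac{1}{\left(-690\right) \left(-22\right)} = \frac{1}{15180}$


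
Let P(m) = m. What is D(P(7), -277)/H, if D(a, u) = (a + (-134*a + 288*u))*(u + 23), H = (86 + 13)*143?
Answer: 169418/117 ≈ 1448.0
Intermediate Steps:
H = 14157 (H = 99*143 = 14157)
D(a, u) = (23 + u)*(-133*a + 288*u) (D(a, u) = (-133*a + 288*u)*(23 + u) = (23 + u)*(-133*a + 288*u))
D(P(7), -277)/H = (-3059*7 + 288*(-277)² + 6624*(-277) - 133*7*(-277))/14157 = (-21413 + 288*76729 - 1834848 + 257887)*(1/14157) = (-21413 + 22097952 - 1834848 + 257887)*(1/14157) = 20499578*(1/14157) = 169418/117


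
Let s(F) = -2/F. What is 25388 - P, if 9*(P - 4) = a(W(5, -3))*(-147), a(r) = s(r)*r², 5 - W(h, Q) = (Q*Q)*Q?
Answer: 73016/3 ≈ 24339.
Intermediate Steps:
W(h, Q) = 5 - Q³ (W(h, Q) = 5 - Q*Q*Q = 5 - Q²*Q = 5 - Q³)
a(r) = -2*r (a(r) = (-2/r)*r² = -2*r)
P = 3148/3 (P = 4 + (-2*(5 - 1*(-3)³)*(-147))/9 = 4 + (-2*(5 - 1*(-27))*(-147))/9 = 4 + (-2*(5 + 27)*(-147))/9 = 4 + (-2*32*(-147))/9 = 4 + (-64*(-147))/9 = 4 + (⅑)*9408 = 4 + 3136/3 = 3148/3 ≈ 1049.3)
25388 - P = 25388 - 1*3148/3 = 25388 - 3148/3 = 73016/3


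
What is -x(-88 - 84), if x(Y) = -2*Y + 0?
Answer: -344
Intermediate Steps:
x(Y) = -2*Y
-x(-88 - 84) = -(-2)*(-88 - 84) = -(-2)*(-172) = -1*344 = -344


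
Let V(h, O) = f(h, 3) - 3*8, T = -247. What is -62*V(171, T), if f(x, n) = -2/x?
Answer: 254572/171 ≈ 1488.7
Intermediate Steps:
V(h, O) = -24 - 2/h (V(h, O) = -2/h - 3*8 = -2/h - 24 = -24 - 2/h)
-62*V(171, T) = -62*(-24 - 2/171) = -62*(-4106/171) = 254572/171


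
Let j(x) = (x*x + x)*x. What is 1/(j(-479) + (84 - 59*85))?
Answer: -1/109677729 ≈ -9.1176e-9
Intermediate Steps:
j(x) = x*(x + x²) (j(x) = (x² + x)*x = (x + x²)*x = x*(x + x²))
1/(j(-479) + (84 - 59*85)) = 1/((-479)²*(1 - 479) + (84 - 59*85)) = 1/(229441*(-478) + (84 - 5015)) = 1/(-109672798 - 4931) = 1/(-109677729) = -1/109677729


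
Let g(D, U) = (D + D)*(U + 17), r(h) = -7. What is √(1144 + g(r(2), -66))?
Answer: √1830 ≈ 42.779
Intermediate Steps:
g(D, U) = 2*D*(17 + U) (g(D, U) = (2*D)*(17 + U) = 2*D*(17 + U))
√(1144 + g(r(2), -66)) = √(1144 + 2*(-7)*(17 - 66)) = √(1144 + 2*(-7)*(-49)) = √(1144 + 686) = √1830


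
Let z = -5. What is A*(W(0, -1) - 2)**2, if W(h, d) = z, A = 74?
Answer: 3626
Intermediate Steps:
W(h, d) = -5
A*(W(0, -1) - 2)**2 = 74*(-5 - 2)**2 = 74*(-7)**2 = 74*49 = 3626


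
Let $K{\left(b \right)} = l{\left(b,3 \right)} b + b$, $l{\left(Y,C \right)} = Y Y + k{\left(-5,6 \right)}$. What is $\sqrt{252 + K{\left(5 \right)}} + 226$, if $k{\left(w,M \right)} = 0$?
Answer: $226 + \sqrt{382} \approx 245.54$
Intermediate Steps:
$l{\left(Y,C \right)} = Y^{2}$ ($l{\left(Y,C \right)} = Y Y + 0 = Y^{2} + 0 = Y^{2}$)
$K{\left(b \right)} = b + b^{3}$ ($K{\left(b \right)} = b^{2} b + b = b^{3} + b = b + b^{3}$)
$\sqrt{252 + K{\left(5 \right)}} + 226 = \sqrt{252 + \left(5 + 5^{3}\right)} + 226 = \sqrt{252 + \left(5 + 125\right)} + 226 = \sqrt{252 + 130} + 226 = \sqrt{382} + 226 = 226 + \sqrt{382}$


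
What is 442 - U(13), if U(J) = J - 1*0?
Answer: 429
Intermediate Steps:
U(J) = J (U(J) = J + 0 = J)
442 - U(13) = 442 - 1*13 = 442 - 13 = 429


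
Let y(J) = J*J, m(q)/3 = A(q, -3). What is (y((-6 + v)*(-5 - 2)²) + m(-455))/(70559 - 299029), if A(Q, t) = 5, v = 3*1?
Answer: -10812/114235 ≈ -0.094647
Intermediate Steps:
v = 3
m(q) = 15 (m(q) = 3*5 = 15)
y(J) = J²
(y((-6 + v)*(-5 - 2)²) + m(-455))/(70559 - 299029) = (((-6 + 3)*(-5 - 2)²)² + 15)/(70559 - 299029) = ((-3*(-7)²)² + 15)/(-228470) = ((-3*49)² + 15)*(-1/228470) = ((-147)² + 15)*(-1/228470) = (21609 + 15)*(-1/228470) = 21624*(-1/228470) = -10812/114235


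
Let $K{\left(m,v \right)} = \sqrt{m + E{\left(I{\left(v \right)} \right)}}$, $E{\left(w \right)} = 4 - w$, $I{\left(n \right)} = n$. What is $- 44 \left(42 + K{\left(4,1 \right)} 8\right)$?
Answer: $-1848 - 352 \sqrt{7} \approx -2779.3$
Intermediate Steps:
$K{\left(m,v \right)} = \sqrt{4 + m - v}$ ($K{\left(m,v \right)} = \sqrt{m - \left(-4 + v\right)} = \sqrt{4 + m - v}$)
$- 44 \left(42 + K{\left(4,1 \right)} 8\right) = - 44 \left(42 + \sqrt{4 + 4 - 1} \cdot 8\right) = - 44 \left(42 + \sqrt{7} \cdot 8\right) = - 44 \left(42 + 8 \sqrt{7}\right) = -1848 - 352 \sqrt{7}$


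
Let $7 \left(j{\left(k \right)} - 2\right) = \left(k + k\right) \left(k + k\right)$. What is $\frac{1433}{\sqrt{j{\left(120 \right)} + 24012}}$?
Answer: $\frac{1433 \sqrt{1579886}}{225698} \approx 7.9805$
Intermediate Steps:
$j{\left(k \right)} = 2 + \frac{4 k^{2}}{7}$ ($j{\left(k \right)} = 2 + \frac{\left(k + k\right) \left(k + k\right)}{7} = 2 + \frac{2 k 2 k}{7} = 2 + \frac{4 k^{2}}{7}$)
$\frac{1433}{\sqrt{j{\left(120 \right)} + 24012}} = \frac{1433}{\sqrt{\left(2 + \frac{4 \cdot 120^{2}}{7}\right) + 24012}} = \frac{1433}{\sqrt{\left(2 + \frac{4}{7} \cdot 14400\right) + 24012}} = \frac{1433}{\sqrt{\left(2 + \frac{57600}{7}\right) + 24012}} = \frac{1433}{\sqrt{\frac{57614}{7} + 24012}} = \frac{1433}{\sqrt{\frac{225698}{7}}} = \frac{1433}{\frac{1}{7} \sqrt{1579886}} = 1433 \frac{\sqrt{1579886}}{225698} = \frac{1433 \sqrt{1579886}}{225698}$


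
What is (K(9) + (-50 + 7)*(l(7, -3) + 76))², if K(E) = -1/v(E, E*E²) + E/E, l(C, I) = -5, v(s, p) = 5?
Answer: 232898121/25 ≈ 9.3159e+6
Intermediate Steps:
K(E) = ⅘ (K(E) = -1/5 + E/E = -1*⅕ + 1 = -⅕ + 1 = ⅘)
(K(9) + (-50 + 7)*(l(7, -3) + 76))² = (⅘ + (-50 + 7)*(-5 + 76))² = (⅘ - 43*71)² = (⅘ - 3053)² = (-15261/5)² = 232898121/25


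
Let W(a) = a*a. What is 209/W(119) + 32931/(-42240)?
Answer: -152502577/199386880 ≈ -0.76486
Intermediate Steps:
W(a) = a**2
209/W(119) + 32931/(-42240) = 209/(119**2) + 32931/(-42240) = 209/14161 + 32931*(-1/42240) = 209*(1/14161) - 10977/14080 = 209/14161 - 10977/14080 = -152502577/199386880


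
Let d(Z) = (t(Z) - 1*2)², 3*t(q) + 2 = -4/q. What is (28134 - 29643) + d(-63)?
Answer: -53652989/35721 ≈ -1502.0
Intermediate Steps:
t(q) = -⅔ - 4/(3*q) (t(q) = -⅔ + (-4/q)/3 = -⅔ - 4/(3*q))
d(Z) = (-2 + 2*(-2 - Z)/(3*Z))² (d(Z) = (2*(-2 - Z)/(3*Z) - 1*2)² = (2*(-2 - Z)/(3*Z) - 2)² = (-2 + 2*(-2 - Z)/(3*Z))²)
(28134 - 29643) + d(-63) = (28134 - 29643) + (16/9)*(1 + 2*(-63))²/(-63)² = -1509 + (16/9)*(1/3969)*(1 - 126)² = -1509 + (16/9)*(1/3969)*(-125)² = -1509 + (16/9)*(1/3969)*15625 = -1509 + 250000/35721 = -53652989/35721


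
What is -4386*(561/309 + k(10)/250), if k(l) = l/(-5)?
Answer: -102070992/12875 ≈ -7927.8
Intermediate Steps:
k(l) = -l/5 (k(l) = l*(-⅕) = -l/5)
-4386*(561/309 + k(10)/250) = -4386*(561/309 - ⅕*10/250) = -4386*(561*(1/309) - 2*1/250) = -4386*(187/103 - 1/125) = -4386*23272/12875 = -102070992/12875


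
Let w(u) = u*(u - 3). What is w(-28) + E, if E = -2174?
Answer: -1306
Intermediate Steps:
w(u) = u*(-3 + u)
w(-28) + E = -28*(-3 - 28) - 2174 = -28*(-31) - 2174 = 868 - 2174 = -1306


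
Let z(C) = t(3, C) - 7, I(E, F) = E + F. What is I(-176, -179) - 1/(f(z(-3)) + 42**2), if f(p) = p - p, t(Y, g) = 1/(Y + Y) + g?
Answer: -626221/1764 ≈ -355.00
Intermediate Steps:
t(Y, g) = g + 1/(2*Y) (t(Y, g) = 1/(2*Y) + g = g + 1/(2*Y))
z(C) = -41/6 + C (z(C) = (C + (1/2)/3) - 7 = (C + (1/2)*(1/3)) - 7 = (C + 1/6) - 7 = (1/6 + C) - 7 = -41/6 + C)
f(p) = 0
I(-176, -179) - 1/(f(z(-3)) + 42**2) = (-176 - 179) - 1/(0 + 42**2) = -355 - 1/(0 + 1764) = -355 - 1/1764 = -626221/1764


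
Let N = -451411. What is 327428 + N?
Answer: -123983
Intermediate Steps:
327428 + N = 327428 - 451411 = -123983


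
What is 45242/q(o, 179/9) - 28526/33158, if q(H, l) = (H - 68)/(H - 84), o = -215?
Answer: 224266031853/4691857 ≈ 47799.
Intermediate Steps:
q(H, l) = (-68 + H)/(-84 + H)
45242/q(o, 179/9) - 28526/33158 = 45242/(((-68 - 215)/(-84 - 215))) - 28526/33158 = 45242/((-283/(-299))) - 28526*1/33158 = 45242/((-1/299*(-283))) - 14263/16579 = 45242/(283/299) - 14263/16579 = 45242*(299/283) - 14263/16579 = 13527358/283 - 14263/16579 = 224266031853/4691857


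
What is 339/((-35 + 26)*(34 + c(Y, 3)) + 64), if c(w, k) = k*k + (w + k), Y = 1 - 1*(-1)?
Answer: -339/368 ≈ -0.92120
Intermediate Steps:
Y = 2 (Y = 1 + 1 = 2)
c(w, k) = k + w + k**2 (c(w, k) = k**2 + (k + w) = k + w + k**2)
339/((-35 + 26)*(34 + c(Y, 3)) + 64) = 339/((-35 + 26)*(34 + (3 + 2 + 3**2)) + 64) = 339/(-9*(34 + (3 + 2 + 9)) + 64) = 339/(-9*(34 + 14) + 64) = 339/(-9*48 + 64) = 339/(-432 + 64) = 339/(-368) = -1/368*339 = -339/368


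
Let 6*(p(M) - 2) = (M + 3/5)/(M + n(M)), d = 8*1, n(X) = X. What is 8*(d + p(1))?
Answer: 1216/15 ≈ 81.067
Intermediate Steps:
d = 8
p(M) = 2 + (⅗ + M)/(12*M) (p(M) = 2 + ((M + 3/5)/(M + M))/6 = 2 + ((M + 3*(⅕))/((2*M)))/6 = 2 + ((M + ⅗)*(1/(2*M)))/6 = 2 + ((⅗ + M)*(1/(2*M)))/6 = 2 + ((⅗ + M)/(2*M))/6 = 2 + (⅗ + M)/(12*M))
8*(d + p(1)) = 8*(8 + (1/60)*(3 + 125*1)/1) = 8*(8 + (1/60)*1*(3 + 125)) = 8*(8 + (1/60)*1*128) = 8*(8 + 32/15) = 8*(152/15) = 1216/15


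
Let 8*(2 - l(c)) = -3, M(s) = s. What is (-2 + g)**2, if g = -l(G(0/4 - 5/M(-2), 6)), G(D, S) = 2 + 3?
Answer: 1225/64 ≈ 19.141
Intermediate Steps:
G(D, S) = 5
l(c) = 19/8 (l(c) = 2 - 1/8*(-3) = 2 + 3/8 = 19/8)
g = -19/8 (g = -1*19/8 = -19/8 ≈ -2.3750)
(-2 + g)**2 = (-2 - 19/8)**2 = (-35/8)**2 = 1225/64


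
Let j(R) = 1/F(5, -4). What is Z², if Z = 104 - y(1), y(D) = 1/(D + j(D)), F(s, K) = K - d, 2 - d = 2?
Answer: 94864/9 ≈ 10540.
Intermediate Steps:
d = 0 (d = 2 - 1*2 = 2 - 2 = 0)
F(s, K) = K (F(s, K) = K - 1*0 = K + 0 = K)
j(R) = -¼ (j(R) = 1/(-4) = -¼)
y(D) = 1/(-¼ + D) (y(D) = 1/(D - ¼) = 1/(-¼ + D))
Z = 308/3 (Z = 104 - 4/(-1 + 4*1) = 104 - 4/(-1 + 4) = 104 - 4/3 = 308/3 ≈ 102.67)
Z² = (308/3)² = 94864/9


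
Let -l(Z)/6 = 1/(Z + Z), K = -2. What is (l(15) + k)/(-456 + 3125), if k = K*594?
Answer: -5941/13345 ≈ -0.44519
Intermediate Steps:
l(Z) = -3/Z (l(Z) = -6/(Z + Z) = -6*1/(2*Z) = -3/Z)
k = -1188 (k = -2*594 = -1188)
(l(15) + k)/(-456 + 3125) = (-3/15 - 1188)/(-456 + 3125) = (-3*1/15 - 1188)/2669 = (-⅕ - 1188)*(1/2669) = -5941/5*1/2669 = -5941/13345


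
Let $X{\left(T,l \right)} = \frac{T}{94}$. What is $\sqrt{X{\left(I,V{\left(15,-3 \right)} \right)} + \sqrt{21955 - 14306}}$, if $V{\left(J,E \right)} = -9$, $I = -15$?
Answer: $\frac{\sqrt{-1410 + 8836 \sqrt{7649}}}{94} \approx 9.3434$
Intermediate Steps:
$X{\left(T,l \right)} = \frac{T}{94}$ ($X{\left(T,l \right)} = T \frac{1}{94} = \frac{T}{94}$)
$\sqrt{X{\left(I,V{\left(15,-3 \right)} \right)} + \sqrt{21955 - 14306}} = \sqrt{\frac{1}{94} \left(-15\right) + \sqrt{21955 - 14306}} = \sqrt{- \frac{15}{94} + \sqrt{7649}}$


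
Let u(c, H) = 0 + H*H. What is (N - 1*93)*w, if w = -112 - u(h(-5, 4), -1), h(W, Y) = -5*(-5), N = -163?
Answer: 28928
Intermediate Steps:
h(W, Y) = 25
u(c, H) = H² (u(c, H) = 0 + H² = H²)
w = -113 (w = -112 - 1*(-1)² = -112 - 1*1 = -112 - 1 = -113)
(N - 1*93)*w = (-163 - 1*93)*(-113) = (-163 - 93)*(-113) = -256*(-113) = 28928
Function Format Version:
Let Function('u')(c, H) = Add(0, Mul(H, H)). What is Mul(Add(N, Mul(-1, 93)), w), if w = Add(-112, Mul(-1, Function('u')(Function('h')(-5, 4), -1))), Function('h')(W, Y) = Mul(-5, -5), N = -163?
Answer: 28928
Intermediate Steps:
Function('h')(W, Y) = 25
Function('u')(c, H) = Pow(H, 2) (Function('u')(c, H) = Add(0, Pow(H, 2)) = Pow(H, 2))
w = -113 (w = Add(-112, Mul(-1, Pow(-1, 2))) = Add(-112, Mul(-1, 1)) = Add(-112, -1) = -113)
Mul(Add(N, Mul(-1, 93)), w) = Mul(Add(-163, Mul(-1, 93)), -113) = Mul(Add(-163, -93), -113) = Mul(-256, -113) = 28928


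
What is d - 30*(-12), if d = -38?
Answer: 322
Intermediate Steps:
d - 30*(-12) = -38 - 30*(-12) = -38 + 360 = 322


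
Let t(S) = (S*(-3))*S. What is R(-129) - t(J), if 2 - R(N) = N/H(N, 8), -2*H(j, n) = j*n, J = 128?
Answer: 196617/4 ≈ 49154.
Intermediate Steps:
t(S) = -3*S**2 (t(S) = (-3*S)*S = -3*S**2)
H(j, n) = -j*n/2
R(N) = 9/4 (R(N) = 2 - N/((-1/2*N*8)) = 2 - N/((-4*N)) = 2 - N*(-1/(4*N)) = 2 - 1*(-1/4) = 2 + 1/4 = 9/4)
R(-129) - t(J) = 9/4 - (-3)*128**2 = 9/4 - (-3)*16384 = 9/4 - 1*(-49152) = 9/4 + 49152 = 196617/4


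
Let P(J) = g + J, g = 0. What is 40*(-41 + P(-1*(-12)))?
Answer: -1160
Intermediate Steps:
P(J) = J (P(J) = 0 + J = J)
40*(-41 + P(-1*(-12))) = 40*(-41 - 1*(-12)) = 40*(-41 + 12) = 40*(-29) = -1160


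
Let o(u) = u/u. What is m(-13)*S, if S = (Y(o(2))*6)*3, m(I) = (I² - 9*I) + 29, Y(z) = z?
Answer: 5670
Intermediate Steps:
o(u) = 1
m(I) = 29 + I² - 9*I
S = 18 (S = (1*6)*3 = 6*3 = 18)
m(-13)*S = (29 + (-13)² - 9*(-13))*18 = (29 + 169 + 117)*18 = 315*18 = 5670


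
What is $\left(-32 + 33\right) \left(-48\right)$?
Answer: $-48$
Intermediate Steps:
$\left(-32 + 33\right) \left(-48\right) = 1 \left(-48\right) = -48$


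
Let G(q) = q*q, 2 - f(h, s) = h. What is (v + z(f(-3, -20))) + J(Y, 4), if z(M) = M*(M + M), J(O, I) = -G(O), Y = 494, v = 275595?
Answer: 31609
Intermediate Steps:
f(h, s) = 2 - h
G(q) = q²
J(O, I) = -O²
z(M) = 2*M² (z(M) = M*(2*M) = 2*M²)
(v + z(f(-3, -20))) + J(Y, 4) = (275595 + 2*(2 - 1*(-3))²) - 1*494² = (275595 + 2*(2 + 3)²) - 1*244036 = (275595 + 2*5²) - 244036 = (275595 + 2*25) - 244036 = (275595 + 50) - 244036 = 275645 - 244036 = 31609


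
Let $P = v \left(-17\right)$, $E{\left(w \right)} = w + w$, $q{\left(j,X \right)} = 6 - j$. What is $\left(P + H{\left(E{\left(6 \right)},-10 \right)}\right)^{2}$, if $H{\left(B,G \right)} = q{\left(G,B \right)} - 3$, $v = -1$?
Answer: $900$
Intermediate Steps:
$E{\left(w \right)} = 2 w$
$H{\left(B,G \right)} = 3 - G$ ($H{\left(B,G \right)} = \left(6 - G\right) - 3 = 3 - G$)
$P = 17$ ($P = \left(-1\right) \left(-17\right) = 17$)
$\left(P + H{\left(E{\left(6 \right)},-10 \right)}\right)^{2} = \left(17 + \left(3 - -10\right)\right)^{2} = \left(17 + \left(3 + 10\right)\right)^{2} = \left(17 + 13\right)^{2} = 30^{2} = 900$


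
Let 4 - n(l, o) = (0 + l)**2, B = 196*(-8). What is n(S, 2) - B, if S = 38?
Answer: 128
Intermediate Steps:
B = -1568
n(l, o) = 4 - l**2 (n(l, o) = 4 - (0 + l)**2 = 4 - l**2)
n(S, 2) - B = (4 - 1*38**2) - 1*(-1568) = (4 - 1*1444) + 1568 = (4 - 1444) + 1568 = -1440 + 1568 = 128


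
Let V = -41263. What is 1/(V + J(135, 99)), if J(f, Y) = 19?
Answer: -1/41244 ≈ -2.4246e-5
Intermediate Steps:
1/(V + J(135, 99)) = 1/(-41263 + 19) = 1/(-41244) = -1/41244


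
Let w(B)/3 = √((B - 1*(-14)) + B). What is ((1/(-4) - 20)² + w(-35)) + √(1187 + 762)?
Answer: 6561/16 + √1949 + 6*I*√14 ≈ 454.21 + 22.45*I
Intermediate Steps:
w(B) = 3*√(14 + 2*B) (w(B) = 3*√((B - 1*(-14)) + B) = 3*√((B + 14) + B) = 3*√((14 + B) + B) = 3*√(14 + 2*B))
((1/(-4) - 20)² + w(-35)) + √(1187 + 762) = ((1/(-4) - 20)² + 3*√(14 + 2*(-35))) + √(1187 + 762) = ((-¼ - 20)² + 3*√(14 - 70)) + √1949 = ((-81/4)² + 3*√(-56)) + √1949 = (6561/16 + 3*(2*I*√14)) + √1949 = (6561/16 + 6*I*√14) + √1949 = 6561/16 + √1949 + 6*I*√14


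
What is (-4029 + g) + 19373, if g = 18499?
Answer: 33843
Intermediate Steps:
(-4029 + g) + 19373 = (-4029 + 18499) + 19373 = 14470 + 19373 = 33843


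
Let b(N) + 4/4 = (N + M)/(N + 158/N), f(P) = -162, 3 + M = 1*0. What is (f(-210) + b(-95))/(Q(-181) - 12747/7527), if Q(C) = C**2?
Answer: -339289561/68616294300 ≈ -0.0049447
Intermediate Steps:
M = -3 (M = -3 + 1*0 = -3 + 0 = -3)
b(N) = -1 + (-3 + N)/(N + 158/N) (b(N) = -1 + (N - 3)/(N + 158/N) = -1 + (-3 + N)/(N + 158/N))
(f(-210) + b(-95))/(Q(-181) - 12747/7527) = (-162 + (-158 - 3*(-95))/(158 + (-95)**2))/((-181)**2 - 12747/7527) = (-162 + (-158 + 285)/(158 + 9025))/(32761 - 12747*1/7527) = (-162 + 127/9183)/(32761 - 4249/2509) = (-162 + (1/9183)*127)/(82193100/2509) = (-162 + 127/9183)*(2509/82193100) = -1487519/9183*2509/82193100 = -339289561/68616294300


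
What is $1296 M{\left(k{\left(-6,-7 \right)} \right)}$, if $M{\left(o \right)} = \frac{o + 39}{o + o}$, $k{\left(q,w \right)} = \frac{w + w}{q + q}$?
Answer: $\frac{156168}{7} \approx 22310.0$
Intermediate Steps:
$k{\left(q,w \right)} = \frac{w}{q}$ ($k{\left(q,w \right)} = \frac{2 w}{2 q} = 2 w \frac{1}{2 q} = \frac{w}{q}$)
$M{\left(o \right)} = \frac{39 + o}{2 o}$
$1296 M{\left(k{\left(-6,-7 \right)} \right)} = 1296 \frac{39 - \frac{7}{-6}}{2 \left(- \frac{7}{-6}\right)} = 1296 \frac{39 - - \frac{7}{6}}{2 \left(\left(-7\right) \left(- \frac{1}{6}\right)\right)} = 1296 \frac{39 + \frac{7}{6}}{2 \cdot \frac{7}{6}} = 1296 \cdot \frac{1}{2} \cdot \frac{6}{7} \cdot \frac{241}{6} = 1296 \cdot \frac{241}{14} = \frac{156168}{7}$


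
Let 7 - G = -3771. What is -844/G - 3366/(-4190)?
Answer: 2295097/3957455 ≈ 0.57994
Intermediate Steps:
G = 3778 (G = 7 - 1*(-3771) = 7 + 3771 = 3778)
-844/G - 3366/(-4190) = -844/3778 - 3366/(-4190) = -844*1/3778 - 3366*(-1/4190) = -422/1889 + 1683/2095 = 2295097/3957455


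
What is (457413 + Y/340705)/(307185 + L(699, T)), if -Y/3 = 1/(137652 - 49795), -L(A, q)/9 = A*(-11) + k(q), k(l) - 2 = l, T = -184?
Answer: 2281981554728067/1885918841931740 ≈ 1.2100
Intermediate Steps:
k(l) = 2 + l
L(A, q) = -18 - 9*q + 99*A (L(A, q) = -9*(A*(-11) + (2 + q)) = -9*(-11*A + (2 + q)) = -9*(2 + q - 11*A) = -18 - 9*q + 99*A)
Y = -3/87857 (Y = -3/(137652 - 49795) = -3/87857 ≈ -3.4146e-5)
(457413 + Y/340705)/(307185 + L(699, T)) = (457413 - 3/87857/340705)/(307185 + (-18 - 9*(-184) + 99*699)) = (457413 - 3/87857*1/340705)/(307185 + (-18 + 1656 + 69201)) = (457413 - 3/29933319185)/(307185 + 70839) = (13691889328368402/29933319185)/378024 = (13691889328368402/29933319185)*(1/378024) = 2281981554728067/1885918841931740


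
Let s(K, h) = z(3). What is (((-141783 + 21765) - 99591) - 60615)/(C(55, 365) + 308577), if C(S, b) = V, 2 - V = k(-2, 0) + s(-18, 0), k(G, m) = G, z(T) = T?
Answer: -140112/154289 ≈ -0.90811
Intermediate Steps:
s(K, h) = 3
V = 1 (V = 2 - (-2 + 3) = 2 - 1*1 = 2 - 1 = 1)
C(S, b) = 1
(((-141783 + 21765) - 99591) - 60615)/(C(55, 365) + 308577) = (((-141783 + 21765) - 99591) - 60615)/(1 + 308577) = ((-120018 - 99591) - 60615)/308578 = (-219609 - 60615)*(1/308578) = -280224*1/308578 = -140112/154289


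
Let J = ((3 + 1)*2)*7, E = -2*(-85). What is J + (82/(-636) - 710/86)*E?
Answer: -9362633/6837 ≈ -1369.4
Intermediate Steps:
E = 170
J = 56 (J = (4*2)*7 = 8*7 = 56)
J + (82/(-636) - 710/86)*E = 56 + (82/(-636) - 710/86)*170 = 56 + (82*(-1/636) - 710*1/86)*170 = 56 + (-41/318 - 355/43)*170 = 56 - 114653/13674*170 = 56 - 9745505/6837 = -9362633/6837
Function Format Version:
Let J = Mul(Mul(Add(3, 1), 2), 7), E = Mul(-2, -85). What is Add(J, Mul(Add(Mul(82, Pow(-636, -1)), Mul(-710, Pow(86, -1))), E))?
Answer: Rational(-9362633, 6837) ≈ -1369.4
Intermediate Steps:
E = 170
J = 56 (J = Mul(Mul(4, 2), 7) = Mul(8, 7) = 56)
Add(J, Mul(Add(Mul(82, Pow(-636, -1)), Mul(-710, Pow(86, -1))), E)) = Add(56, Mul(Add(Mul(82, Pow(-636, -1)), Mul(-710, Pow(86, -1))), 170)) = Add(56, Mul(Add(Mul(82, Rational(-1, 636)), Mul(-710, Rational(1, 86))), 170)) = Add(56, Mul(Add(Rational(-41, 318), Rational(-355, 43)), 170)) = Add(56, Mul(Rational(-114653, 13674), 170)) = Add(56, Rational(-9745505, 6837)) = Rational(-9362633, 6837)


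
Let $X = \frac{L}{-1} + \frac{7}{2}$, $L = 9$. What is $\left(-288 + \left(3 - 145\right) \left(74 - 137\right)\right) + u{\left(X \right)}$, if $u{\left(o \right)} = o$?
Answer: $\frac{17305}{2} \approx 8652.5$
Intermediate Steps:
$X = - \frac{11}{2}$ ($X = \frac{9}{-1} + \frac{7}{2} = 9 \left(-1\right) + 7 \cdot \frac{1}{2} = -9 + \frac{7}{2} = - \frac{11}{2} \approx -5.5$)
$\left(-288 + \left(3 - 145\right) \left(74 - 137\right)\right) + u{\left(X \right)} = \left(-288 + \left(3 - 145\right) \left(74 - 137\right)\right) - \frac{11}{2} = \left(-288 - -8946\right) - \frac{11}{2} = \left(-288 + 8946\right) - \frac{11}{2} = 8658 - \frac{11}{2} = \frac{17305}{2}$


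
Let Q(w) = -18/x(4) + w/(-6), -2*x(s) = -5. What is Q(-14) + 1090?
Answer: 16277/15 ≈ 1085.1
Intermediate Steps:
x(s) = 5/2 (x(s) = -½*(-5) = 5/2)
Q(w) = -36/5 - w/6 (Q(w) = -18/5/2 + w/(-6) = -18*⅖ + w*(-⅙) = -36/5 - w/6)
Q(-14) + 1090 = (-36/5 - ⅙*(-14)) + 1090 = (-36/5 + 7/3) + 1090 = -73/15 + 1090 = 16277/15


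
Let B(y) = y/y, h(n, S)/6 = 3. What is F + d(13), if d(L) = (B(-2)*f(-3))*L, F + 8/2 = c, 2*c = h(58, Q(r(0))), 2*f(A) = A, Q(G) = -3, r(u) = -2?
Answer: -29/2 ≈ -14.500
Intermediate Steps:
h(n, S) = 18 (h(n, S) = 6*3 = 18)
f(A) = A/2
c = 9 (c = (1/2)*18 = 9)
F = 5 (F = -4 + 9 = 5)
B(y) = 1
d(L) = -3*L/2 (d(L) = (1*((1/2)*(-3)))*L = (1*(-3/2))*L = -3*L/2)
F + d(13) = 5 - 3/2*13 = 5 - 39/2 = -29/2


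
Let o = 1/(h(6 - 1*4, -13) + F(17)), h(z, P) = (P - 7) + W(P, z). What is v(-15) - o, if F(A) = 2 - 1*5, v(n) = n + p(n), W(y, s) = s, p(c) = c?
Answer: -629/21 ≈ -29.952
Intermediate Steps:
v(n) = 2*n (v(n) = n + n = 2*n)
h(z, P) = -7 + P + z (h(z, P) = (P - 7) + z = (-7 + P) + z = -7 + P + z)
F(A) = -3 (F(A) = 2 - 5 = -3)
o = -1/21 (o = 1/((-7 - 13 + (6 - 1*4)) - 3) = 1/((-7 - 13 + (6 - 4)) - 3) = 1/((-7 - 13 + 2) - 3) = 1/(-18 - 3) = 1/(-21) = -1/21 ≈ -0.047619)
v(-15) - o = 2*(-15) - 1*(-1/21) = -30 + 1/21 = -629/21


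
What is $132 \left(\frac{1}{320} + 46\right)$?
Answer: $\frac{485793}{80} \approx 6072.4$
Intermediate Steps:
$132 \left(\frac{1}{320} + 46\right) = 132 \cdot \frac{14721}{320} = \frac{485793}{80}$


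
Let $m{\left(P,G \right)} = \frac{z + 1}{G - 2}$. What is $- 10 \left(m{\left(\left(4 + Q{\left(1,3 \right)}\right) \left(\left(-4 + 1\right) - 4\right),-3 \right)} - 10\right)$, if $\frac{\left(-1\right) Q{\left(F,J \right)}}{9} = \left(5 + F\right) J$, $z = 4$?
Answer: $110$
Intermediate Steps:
$Q{\left(F,J \right)} = - 9 J \left(5 + F\right)$ ($Q{\left(F,J \right)} = - 9 \left(5 + F\right) J = - 9 J \left(5 + F\right)$)
$m{\left(P,G \right)} = \frac{5}{-2 + G}$ ($m{\left(P,G \right)} = \frac{4 + 1}{G - 2} = \frac{5}{-2 + G}$)
$- 10 \left(m{\left(\left(4 + Q{\left(1,3 \right)}\right) \left(\left(-4 + 1\right) - 4\right),-3 \right)} - 10\right) = - 10 \left(\frac{5}{-2 - 3} - 10\right) = - 10 \left(\frac{5}{-5} - 10\right) = - 10 \left(5 \left(- \frac{1}{5}\right) - 10\right) = - 10 \left(-1 - 10\right) = \left(-10\right) \left(-11\right) = 110$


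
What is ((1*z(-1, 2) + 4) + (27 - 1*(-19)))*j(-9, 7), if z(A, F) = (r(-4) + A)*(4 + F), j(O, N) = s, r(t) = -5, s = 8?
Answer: 112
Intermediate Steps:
j(O, N) = 8
z(A, F) = (-5 + A)*(4 + F)
((1*z(-1, 2) + 4) + (27 - 1*(-19)))*j(-9, 7) = ((1*(-20 - 5*2 + 4*(-1) - 1*2) + 4) + (27 - 1*(-19)))*8 = ((1*(-20 - 10 - 4 - 2) + 4) + (27 + 19))*8 = ((1*(-36) + 4) + 46)*8 = ((-36 + 4) + 46)*8 = (-32 + 46)*8 = 14*8 = 112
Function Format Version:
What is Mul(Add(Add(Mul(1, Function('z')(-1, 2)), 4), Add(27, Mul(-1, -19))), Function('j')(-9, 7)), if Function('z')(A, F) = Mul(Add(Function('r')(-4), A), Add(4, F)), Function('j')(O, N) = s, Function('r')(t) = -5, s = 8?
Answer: 112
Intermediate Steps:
Function('j')(O, N) = 8
Function('z')(A, F) = Mul(Add(-5, A), Add(4, F))
Mul(Add(Add(Mul(1, Function('z')(-1, 2)), 4), Add(27, Mul(-1, -19))), Function('j')(-9, 7)) = Mul(Add(Add(Mul(1, Add(-20, Mul(-5, 2), Mul(4, -1), Mul(-1, 2))), 4), Add(27, Mul(-1, -19))), 8) = Mul(Add(Add(Mul(1, Add(-20, -10, -4, -2)), 4), Add(27, 19)), 8) = Mul(Add(Add(Mul(1, -36), 4), 46), 8) = Mul(Add(Add(-36, 4), 46), 8) = Mul(Add(-32, 46), 8) = Mul(14, 8) = 112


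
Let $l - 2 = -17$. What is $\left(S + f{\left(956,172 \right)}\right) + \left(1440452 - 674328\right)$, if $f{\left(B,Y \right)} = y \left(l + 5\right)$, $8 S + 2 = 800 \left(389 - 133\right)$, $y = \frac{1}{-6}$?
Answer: $\frac{9500705}{12} \approx 7.9173 \cdot 10^{5}$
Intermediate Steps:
$y = - \frac{1}{6} \approx -0.16667$
$l = -15$ ($l = 2 - 17 = -15$)
$S = \frac{102399}{4}$ ($S = - \frac{1}{4} + \frac{800 \left(389 - 133\right)}{8} = - \frac{1}{4} + \frac{800 \cdot 256}{8} = - \frac{1}{4} + \frac{1}{8} \cdot 204800 = - \frac{1}{4} + 25600 = \frac{102399}{4} \approx 25600.0$)
$f{\left(B,Y \right)} = \frac{5}{3}$ ($f{\left(B,Y \right)} = - \frac{-15 + 5}{6} = \left(- \frac{1}{6}\right) \left(-10\right) = \frac{5}{3}$)
$\left(S + f{\left(956,172 \right)}\right) + \left(1440452 - 674328\right) = \left(\frac{102399}{4} + \frac{5}{3}\right) + \left(1440452 - 674328\right) = \frac{307217}{12} + 766124 = \frac{9500705}{12}$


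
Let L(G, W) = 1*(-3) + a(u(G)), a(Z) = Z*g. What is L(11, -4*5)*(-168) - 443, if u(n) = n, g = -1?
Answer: 1909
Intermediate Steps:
a(Z) = -Z (a(Z) = Z*(-1) = -Z)
L(G, W) = -3 - G (L(G, W) = 1*(-3) - G = -3 - G)
L(11, -4*5)*(-168) - 443 = (-3 - 1*11)*(-168) - 443 = (-3 - 11)*(-168) - 443 = -14*(-168) - 443 = 2352 - 443 = 1909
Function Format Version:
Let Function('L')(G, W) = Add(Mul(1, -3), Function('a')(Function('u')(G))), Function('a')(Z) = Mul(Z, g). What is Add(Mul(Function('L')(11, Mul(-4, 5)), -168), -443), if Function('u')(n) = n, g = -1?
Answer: 1909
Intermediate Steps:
Function('a')(Z) = Mul(-1, Z) (Function('a')(Z) = Mul(Z, -1) = Mul(-1, Z))
Function('L')(G, W) = Add(-3, Mul(-1, G)) (Function('L')(G, W) = Add(Mul(1, -3), Mul(-1, G)) = Add(-3, Mul(-1, G)))
Add(Mul(Function('L')(11, Mul(-4, 5)), -168), -443) = Add(Mul(Add(-3, Mul(-1, 11)), -168), -443) = Add(Mul(Add(-3, -11), -168), -443) = Add(Mul(-14, -168), -443) = Add(2352, -443) = 1909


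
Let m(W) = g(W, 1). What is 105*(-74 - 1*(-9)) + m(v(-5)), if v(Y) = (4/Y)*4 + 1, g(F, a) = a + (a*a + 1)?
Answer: -6822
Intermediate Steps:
g(F, a) = 1 + a + a² (g(F, a) = a + (a² + 1) = a + (1 + a²) = 1 + a + a²)
v(Y) = 1 + 16/Y (v(Y) = 16/Y + 1 = 1 + 16/Y)
m(W) = 3 (m(W) = 1 + 1 + 1² = 1 + 1 + 1 = 3)
105*(-74 - 1*(-9)) + m(v(-5)) = 105*(-74 - 1*(-9)) + 3 = 105*(-74 + 9) + 3 = 105*(-65) + 3 = -6825 + 3 = -6822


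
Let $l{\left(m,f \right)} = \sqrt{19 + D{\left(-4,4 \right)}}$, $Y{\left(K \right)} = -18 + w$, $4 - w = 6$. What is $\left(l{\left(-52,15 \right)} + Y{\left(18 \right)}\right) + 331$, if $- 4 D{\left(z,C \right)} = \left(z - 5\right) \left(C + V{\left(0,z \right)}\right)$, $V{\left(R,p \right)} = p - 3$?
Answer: $\frac{629}{2} \approx 314.5$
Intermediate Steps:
$w = -2$ ($w = 4 - 6 = -2$)
$V{\left(R,p \right)} = -3 + p$
$Y{\left(K \right)} = -20$ ($Y{\left(K \right)} = -18 - 2 = -20$)
$D{\left(z,C \right)} = - \frac{\left(-5 + z\right) \left(-3 + C + z\right)}{4}$ ($D{\left(z,C \right)} = - \frac{\left(z - 5\right) \left(C + \left(-3 + z\right)\right)}{4} = - \frac{\left(-5 + z\right) \left(-3 + C + z\right)}{4}$)
$l{\left(m,f \right)} = \frac{7}{2}$ ($l{\left(m,f \right)} = \sqrt{19 - \left(\frac{27}{4} - 4 + 4\right)} = \sqrt{19 - \frac{27}{4}} = \sqrt{\frac{49}{4}} = \frac{7}{2}$)
$\left(l{\left(-52,15 \right)} + Y{\left(18 \right)}\right) + 331 = \left(\frac{7}{2} - 20\right) + 331 = - \frac{33}{2} + 331 = \frac{629}{2}$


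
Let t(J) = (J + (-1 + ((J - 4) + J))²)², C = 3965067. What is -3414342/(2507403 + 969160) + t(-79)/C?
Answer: 269559560136154/1531645024969 ≈ 175.99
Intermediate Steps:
t(J) = (J + (-5 + 2*J)²)² (t(J) = (J + (-1 + ((-4 + J) + J))²)² = (J + (-1 + (-4 + 2*J))²)² = (J + (-5 + 2*J)²)²)
-3414342/(2507403 + 969160) + t(-79)/C = -3414342/(2507403 + 969160) + (-79 + (-5 + 2*(-79))²)²/3965067 = -3414342/3476563 + (-79 + (-5 - 158)²)²*(1/3965067) = -3414342*1/3476563 + (-79 + (-163)²)²*(1/3965067) = -3414342/3476563 + (-79 + 26569)²*(1/3965067) = -3414342/3476563 + 26490²*(1/3965067) = -3414342/3476563 + 701720100*(1/3965067) = -3414342/3476563 + 77968900/440563 = 269559560136154/1531645024969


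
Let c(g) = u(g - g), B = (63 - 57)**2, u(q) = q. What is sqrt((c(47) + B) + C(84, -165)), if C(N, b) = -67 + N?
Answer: sqrt(53) ≈ 7.2801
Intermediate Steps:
B = 36 (B = 6**2 = 36)
c(g) = 0 (c(g) = g - g = 0)
sqrt((c(47) + B) + C(84, -165)) = sqrt((0 + 36) + (-67 + 84)) = sqrt(36 + 17) = sqrt(53)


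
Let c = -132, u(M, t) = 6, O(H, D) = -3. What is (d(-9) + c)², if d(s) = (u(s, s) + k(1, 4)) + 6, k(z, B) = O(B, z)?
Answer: 15129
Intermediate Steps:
k(z, B) = -3
d(s) = 9 (d(s) = (6 - 3) + 6 = 3 + 6 = 9)
(d(-9) + c)² = (9 - 132)² = (-123)² = 15129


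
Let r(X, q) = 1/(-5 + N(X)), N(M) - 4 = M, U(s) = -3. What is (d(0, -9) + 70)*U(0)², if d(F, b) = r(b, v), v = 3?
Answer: 6291/10 ≈ 629.10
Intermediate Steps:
N(M) = 4 + M
r(X, q) = 1/(-1 + X) (r(X, q) = 1/(-5 + (4 + X)) = 1/(-1 + X))
d(F, b) = 1/(-1 + b)
(d(0, -9) + 70)*U(0)² = (1/(-1 - 9) + 70)*(-3)² = (1/(-10) + 70)*9 = (-⅒ + 70)*9 = (699/10)*9 = 6291/10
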